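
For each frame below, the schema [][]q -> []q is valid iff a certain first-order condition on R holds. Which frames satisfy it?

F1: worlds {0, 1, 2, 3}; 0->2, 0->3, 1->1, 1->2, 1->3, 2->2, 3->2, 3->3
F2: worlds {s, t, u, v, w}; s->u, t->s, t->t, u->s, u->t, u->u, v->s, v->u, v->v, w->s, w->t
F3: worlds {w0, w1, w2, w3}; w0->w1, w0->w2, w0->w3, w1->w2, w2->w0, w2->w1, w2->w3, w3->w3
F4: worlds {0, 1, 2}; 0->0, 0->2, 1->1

F1, F2, F4

Frame correspondent (Sahlqvist): forall x forall y (Rxy -> exists z (Rxz & Rzy)) — i.e. density.
F1: ✓.
F2: ✓.
F3: fails — Rw1w2 but no z with Rw1z and Rzw2.
F4: ✓.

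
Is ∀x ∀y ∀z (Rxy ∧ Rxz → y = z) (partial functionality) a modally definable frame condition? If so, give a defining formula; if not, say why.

This is a Sahlqvist condition; the CD axiom ◇p → □p defines it.
Suppose ◇p→□p is valid. Take Rxy, Rxz and set V(p)={y}. Then ◇p at x, so □p at x, so p at z, i.e. z=y.

Definable; ◇p → □p defines it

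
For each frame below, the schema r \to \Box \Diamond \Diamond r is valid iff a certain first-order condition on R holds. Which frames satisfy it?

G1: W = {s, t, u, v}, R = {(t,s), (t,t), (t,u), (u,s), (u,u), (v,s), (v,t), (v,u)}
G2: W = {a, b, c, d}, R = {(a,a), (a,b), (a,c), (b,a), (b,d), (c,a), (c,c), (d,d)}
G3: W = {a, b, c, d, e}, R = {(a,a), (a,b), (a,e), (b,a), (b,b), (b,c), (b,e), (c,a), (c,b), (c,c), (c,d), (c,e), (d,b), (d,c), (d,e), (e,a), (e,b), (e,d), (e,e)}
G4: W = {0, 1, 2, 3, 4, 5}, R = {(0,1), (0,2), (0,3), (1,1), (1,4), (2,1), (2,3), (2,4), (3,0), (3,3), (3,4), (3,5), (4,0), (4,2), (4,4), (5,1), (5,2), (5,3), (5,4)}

G3

Frame correspondent (Sahlqvist): \forall x \forall z (xRz \to \exists w (x = w \wedge z R^2 w)) — i.e. a generalized confluence (Geach) condition.
G1: fails — tRs but no w with t=w and sR²w.
G2: fails — bRd but no w with b=w and dR²w.
G3: holds.
G4: fails — 5R1 but no w with 5=w and 1R²w.
Valid on: G3.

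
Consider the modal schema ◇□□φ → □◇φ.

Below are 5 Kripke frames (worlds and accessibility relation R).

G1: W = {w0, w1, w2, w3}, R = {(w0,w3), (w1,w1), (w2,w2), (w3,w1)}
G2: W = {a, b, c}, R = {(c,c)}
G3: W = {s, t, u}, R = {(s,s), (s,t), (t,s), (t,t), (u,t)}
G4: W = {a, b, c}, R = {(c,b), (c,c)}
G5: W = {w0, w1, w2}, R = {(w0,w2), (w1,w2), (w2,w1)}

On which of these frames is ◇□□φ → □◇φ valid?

The schema corresponds to a generalized confluence (Geach) condition: ∀x ∀y ∀z ((xRy ∧ xRz) → ∃w (yR²w ∧ zRw)).
G1: holds.
G2: holds.
G3: holds.
G4: fails — cRb, cRb but no w with bR²w and bRw.
G5: fails — w0Rw2, w0Rw2 but no w with w2R²w and w2Rw.

G1, G2, G3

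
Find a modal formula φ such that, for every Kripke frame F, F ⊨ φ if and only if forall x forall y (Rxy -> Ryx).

p → □◇p

A defining formula is p → □◇p (the B axiom).
Suppose p→□◇p is valid. Take Rxy and set V(p)={x}. Then p at x, so □◇p at x, so ◇p at y, so some z with Ryz has p; z=x, i.e. Ryx.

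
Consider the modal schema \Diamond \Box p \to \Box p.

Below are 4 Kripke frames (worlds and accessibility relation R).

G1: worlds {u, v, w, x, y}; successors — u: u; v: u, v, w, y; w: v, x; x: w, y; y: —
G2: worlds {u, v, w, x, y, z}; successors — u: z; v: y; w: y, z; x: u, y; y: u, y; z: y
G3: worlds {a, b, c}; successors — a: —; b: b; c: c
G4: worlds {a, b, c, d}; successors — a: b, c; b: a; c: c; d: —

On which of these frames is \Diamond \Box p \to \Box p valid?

G3

This is the axiom for the Euclidean property; its first-order frame correspondent is \forall x \forall y \forall z (Rxy \wedge Rxz \to Ryz).
G1: fails — Rvw and Rvw but not Rww.
G2: fails — Ruz and Ruz but not Rzz.
G3: ✓.
G4: fails — Rac and Rab but not Rcb.
Valid on: G3.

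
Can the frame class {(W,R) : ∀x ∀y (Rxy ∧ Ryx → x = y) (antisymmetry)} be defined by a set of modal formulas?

Not modally definable

Modal frame validity is preserved under surjective bounded morphisms.
The 8-cycle (worlds s,t,u,v,w,x,y,z with s→t→u→v→w→x→y→z→s) is antisymmetric. Sending even-indexed worlds to • and odd-indexed worlds to ∘ is a surjective bounded morphism onto the two-world frame with •↔∘, which is not antisymmetric.
So no modal formula (or set of formulas) defines exactly the antisymmetric frames.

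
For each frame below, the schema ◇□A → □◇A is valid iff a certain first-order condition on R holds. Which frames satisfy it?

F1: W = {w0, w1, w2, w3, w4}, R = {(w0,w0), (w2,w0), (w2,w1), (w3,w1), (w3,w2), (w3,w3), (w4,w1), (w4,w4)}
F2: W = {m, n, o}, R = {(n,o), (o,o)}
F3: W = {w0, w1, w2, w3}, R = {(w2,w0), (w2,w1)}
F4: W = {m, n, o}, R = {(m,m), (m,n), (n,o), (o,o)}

This is the axiom for convergence; its first-order frame correspondent is ∀x ∀y ∀z (Rxy ∧ Rxz → ∃w (Ryw ∧ Rzw)).
F1: fails — Rw2w1 and Rw2w1 but w1 and w1 have no common successor.
F2: satisfies the condition.
F3: fails — Rw2w0 and Rw2w0 but w0 and w0 have no common successor.
F4: fails — Rmn and Rmm but n and m have no common successor.
Valid on: F2.

F2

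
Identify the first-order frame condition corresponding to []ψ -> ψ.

reflexivity: forall x Rxx

Suppose □ψ→ψ is valid. At any x set V(ψ)={w : Rxw}. Then □ψ holds at x, so ψ holds at x, i.e. Rxx.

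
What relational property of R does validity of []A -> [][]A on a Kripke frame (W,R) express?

Suppose □A→□□A is valid. Take Rxy, Ryz and set V(A)={w : Rxw}. Then □A at x, so □□A at x, so □A at y, so A at z, i.e. Rxz.

transitivity: forall x forall y forall z (Rxy & Ryz -> Rxz)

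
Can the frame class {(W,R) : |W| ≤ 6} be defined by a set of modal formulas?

If a class were modally definable it would be closed under disjoint unions (Goldblatt–Thomason).
Any modal formula valid on each of 7 disjoint one-world frames is valid on their disjoint union (validity is preserved under disjoint unions). Each one-world frame has |W|=1≤6, but the union has |W|=7.
So the class is not modally definable.

No — not modally definable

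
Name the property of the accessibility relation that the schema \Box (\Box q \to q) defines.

shift-reflexivity: \forall x \forall y (Rxy \to Ryy)

This is the T□ axiom.
It corresponds to shift-reflexivity: \forall x \forall y (Rxy \to Ryy).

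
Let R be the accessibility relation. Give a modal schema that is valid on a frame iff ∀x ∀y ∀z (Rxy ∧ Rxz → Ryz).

This is the Euclidean property; the standard corresponding axiom is 5: ◇p → □◇p.
Suppose ◇p→□◇p is valid. Take Rxy, Rxz and set V(p)={y}. Then ◇p at x, so □◇p at x, so ◇p at z, so some w with Rzw has p; w=y, i.e. Rzy. By symmetry of the argument, Ryz.

◇p → □◇p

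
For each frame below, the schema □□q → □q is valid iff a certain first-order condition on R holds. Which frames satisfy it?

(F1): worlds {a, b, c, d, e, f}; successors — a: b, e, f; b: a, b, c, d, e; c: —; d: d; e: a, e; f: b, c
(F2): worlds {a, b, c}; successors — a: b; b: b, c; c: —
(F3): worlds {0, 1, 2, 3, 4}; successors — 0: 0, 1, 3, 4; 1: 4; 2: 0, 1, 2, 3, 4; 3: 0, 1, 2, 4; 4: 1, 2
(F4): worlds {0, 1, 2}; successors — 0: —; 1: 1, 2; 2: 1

Frame correspondent (Sahlqvist): ∀x ∀y (Rxy → ∃z (Rxz ∧ Rzy)) — i.e. density.
(F1): fails — Raf but no z with Raz and Rzf.
(F2): condition met.
(F3): fails — R14 but no z with R1z and Rz4.
(F4): condition met.

(F2), (F4)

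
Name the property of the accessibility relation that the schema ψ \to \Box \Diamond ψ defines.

symmetry

Suppose ψ→□◇ψ is valid. Take Rxy and set V(ψ)={x}. Then ψ at x, so □◇ψ at x, so ◇ψ at y, so some z with Ryz has ψ; z=x, i.e. Ryx.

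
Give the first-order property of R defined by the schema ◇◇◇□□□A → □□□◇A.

∀x ∀y ∀z ((xR³y ∧ xR³z) → ∃w (yR³w ∧ zRw))

This is a Sahlqvist (Geach-type) schema ◇^3□^3A → □^3◇^1A.
Minimal-valuation argument: fix x; take any y with xR^3y and any z with xR^3z. Set V(A) to the set of worlds R-reachable from y in exactly 3 steps. Then □^3A holds at y, so the antecedent holds at x; validity forces ◇^1A at z, giving a w with zR^1w and yR^3w.
First-order correspondent: ∀x ∀y ∀z ((xR³y ∧ xR³z) → ∃w (yR³w ∧ zRw)).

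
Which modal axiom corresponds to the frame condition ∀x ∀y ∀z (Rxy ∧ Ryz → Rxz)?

This is transitivity; the standard corresponding axiom is 4: □p → □□p.
Suppose □p→□□p is valid. Take Rxy, Ryz and set V(p)={w : Rxw}. Then □p at x, so □□p at x, so □p at y, so p at z, i.e. Rxz.

□p → □□p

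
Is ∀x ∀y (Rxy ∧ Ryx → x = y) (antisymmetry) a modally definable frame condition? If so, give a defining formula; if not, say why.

No

Modal frame validity is preserved under surjective bounded morphisms.
The 6-cycle (worlds w0,w1,w2,w3,w4,w5 with w0→w1→w2→w3→w4→w5→w0) is antisymmetric. Sending even-indexed worlds to • and odd-indexed worlds to ∘ is a surjective bounded morphism onto the two-world frame with •↔∘, which is not antisymmetric.
So no modal formula (or set of formulas) defines exactly the antisymmetric frames.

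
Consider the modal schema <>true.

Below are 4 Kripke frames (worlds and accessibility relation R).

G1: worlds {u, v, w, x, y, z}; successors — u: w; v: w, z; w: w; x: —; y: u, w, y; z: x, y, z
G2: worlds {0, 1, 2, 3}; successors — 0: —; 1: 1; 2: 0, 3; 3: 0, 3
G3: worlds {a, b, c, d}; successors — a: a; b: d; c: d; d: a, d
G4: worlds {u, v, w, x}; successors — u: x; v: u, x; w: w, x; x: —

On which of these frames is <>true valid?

The schema corresponds to seriality: forall x exists y Rxy.
G1: fails — world x has no successor.
G2: fails — world 0 has no successor.
G3: condition met.
G4: fails — world x has no successor.
Valid on: G3.

G3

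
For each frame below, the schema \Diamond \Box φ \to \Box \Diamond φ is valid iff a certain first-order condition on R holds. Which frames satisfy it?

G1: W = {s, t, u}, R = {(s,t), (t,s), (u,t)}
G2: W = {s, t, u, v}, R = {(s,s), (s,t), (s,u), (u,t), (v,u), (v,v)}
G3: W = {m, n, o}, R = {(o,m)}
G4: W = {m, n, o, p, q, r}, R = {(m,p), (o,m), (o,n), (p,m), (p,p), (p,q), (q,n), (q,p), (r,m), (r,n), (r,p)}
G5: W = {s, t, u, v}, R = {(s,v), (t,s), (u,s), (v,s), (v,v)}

G1, G5

Frame correspondent (Sahlqvist): \forall x \forall y \forall z (Rxy \wedge Rxz \to \exists w (Ryw \wedge Rzw)) — i.e. convergence.
G1: satisfies the condition.
G2: fails — Rsu and Rst but u and t have no common successor.
G3: fails — Rom and Rom but m and m have no common successor.
G4: fails — Rom and Ron but m and n have no common successor.
G5: satisfies the condition.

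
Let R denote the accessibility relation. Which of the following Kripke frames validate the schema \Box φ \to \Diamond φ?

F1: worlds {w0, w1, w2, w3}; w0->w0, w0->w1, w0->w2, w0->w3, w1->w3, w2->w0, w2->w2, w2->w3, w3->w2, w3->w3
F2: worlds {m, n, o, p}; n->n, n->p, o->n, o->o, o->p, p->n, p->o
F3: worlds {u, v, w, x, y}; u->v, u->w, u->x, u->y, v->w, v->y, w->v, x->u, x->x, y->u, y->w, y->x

This is the axiom for seriality; its first-order frame correspondent is \forall x \exists y Rxy.
F1: ✓.
F2: fails — world m has no successor.
F3: ✓.

F1, F3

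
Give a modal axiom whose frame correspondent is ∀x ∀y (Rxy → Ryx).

p → □◇p

This is symmetry; the standard corresponding axiom is B: p → □◇p.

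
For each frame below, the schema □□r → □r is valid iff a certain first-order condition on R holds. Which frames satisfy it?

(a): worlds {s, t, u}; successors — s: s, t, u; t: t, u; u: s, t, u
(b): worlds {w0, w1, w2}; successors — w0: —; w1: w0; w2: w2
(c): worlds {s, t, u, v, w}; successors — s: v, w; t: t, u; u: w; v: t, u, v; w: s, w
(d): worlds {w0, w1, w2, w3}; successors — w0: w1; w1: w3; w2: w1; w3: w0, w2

Frame correspondent (Sahlqvist): ∀x ∀y (Rxy → ∃z (Rxz ∧ Rzy)) — i.e. density.
(a): condition met.
(b): fails — Rw1w0 but no z with Rw1z and Rzw0.
(c): condition met.
(d): fails — Rw3w2 but no z with Rw3z and Rzw2.
Valid on: (a), (c).

(a), (c)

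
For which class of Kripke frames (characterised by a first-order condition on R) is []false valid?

emptiness of R: forall x forall y ~Rxy

This is the Ver axiom.
Its frame correspondent is emptiness of R — forall x forall y ~Rxy.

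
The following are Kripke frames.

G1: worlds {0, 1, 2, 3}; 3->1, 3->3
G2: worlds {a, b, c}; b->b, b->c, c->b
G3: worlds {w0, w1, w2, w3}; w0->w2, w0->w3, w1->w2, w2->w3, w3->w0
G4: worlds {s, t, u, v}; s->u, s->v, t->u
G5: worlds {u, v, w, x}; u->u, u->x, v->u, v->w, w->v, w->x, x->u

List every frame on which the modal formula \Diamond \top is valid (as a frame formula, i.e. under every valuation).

G3, G5

This is the axiom for seriality; its first-order frame correspondent is \forall x \exists y Rxy.
G1: fails — world 0 has no successor.
G2: fails — world a has no successor.
G3: satisfies the condition.
G4: fails — world u has no successor.
G5: satisfies the condition.
Valid on: G3, G5.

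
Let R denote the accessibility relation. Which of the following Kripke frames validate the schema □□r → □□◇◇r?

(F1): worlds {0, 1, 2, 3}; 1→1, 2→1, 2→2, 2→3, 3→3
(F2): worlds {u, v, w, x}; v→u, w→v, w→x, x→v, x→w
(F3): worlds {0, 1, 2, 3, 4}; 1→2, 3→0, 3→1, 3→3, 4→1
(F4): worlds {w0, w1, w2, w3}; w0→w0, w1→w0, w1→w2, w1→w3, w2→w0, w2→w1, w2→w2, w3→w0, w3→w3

This is the axiom for a generalized confluence (Geach) condition; its first-order frame correspondent is ∀x ∀z (xR²z → ∃w (xR²w ∧ zR²w)).
(F1): condition met.
(F2): fails — wR²u but no t with wR²t and uR²t.
(F3): fails — 3R²0 but no w with 3R²w and 0R²w.
(F4): condition met.

(F1), (F4)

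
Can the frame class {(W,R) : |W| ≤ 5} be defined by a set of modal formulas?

If a class were modally definable it would be closed under disjoint unions (Goldblatt–Thomason).
Any modal formula valid on each of 6 disjoint one-world frames is valid on their disjoint union (validity is preserved under disjoint unions). Each one-world frame has |W|=1≤5, but the union has |W|=6.
So the class is not modally definable.

Not definable by any modal formula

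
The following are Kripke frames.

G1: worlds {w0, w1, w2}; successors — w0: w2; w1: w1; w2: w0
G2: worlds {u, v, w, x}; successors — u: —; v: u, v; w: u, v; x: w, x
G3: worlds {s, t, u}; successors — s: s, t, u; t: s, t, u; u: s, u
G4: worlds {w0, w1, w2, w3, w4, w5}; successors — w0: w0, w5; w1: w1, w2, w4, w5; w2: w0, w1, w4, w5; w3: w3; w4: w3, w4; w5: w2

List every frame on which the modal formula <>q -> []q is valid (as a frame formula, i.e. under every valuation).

This is the axiom for partial functionality; its first-order frame correspondent is forall x forall y forall z (Rxy & Rxz -> y = z).
G1: ✓.
G2: fails — v sees both u and v.
G3: fails — s sees both s and t.
G4: fails — w0 sees both w0 and w5.

G1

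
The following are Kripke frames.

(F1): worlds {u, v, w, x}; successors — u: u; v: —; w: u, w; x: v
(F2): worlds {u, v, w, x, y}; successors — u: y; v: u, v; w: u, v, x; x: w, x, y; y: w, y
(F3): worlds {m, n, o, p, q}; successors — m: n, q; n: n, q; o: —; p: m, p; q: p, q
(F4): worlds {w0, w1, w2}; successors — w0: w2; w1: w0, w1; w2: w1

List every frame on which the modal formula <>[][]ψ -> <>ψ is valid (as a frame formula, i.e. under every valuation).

(F3)

Frame correspondent (Sahlqvist): forall x forall y (xRy -> exists w (y R^2 w & xRw)) — i.e. a generalized confluence (Geach) condition.
(F1): fails — xRv but no t with vR²t and xRt.
(F2): fails — vRu but no t with uR²t and vRt.
(F3): holds.
(F4): fails — w0Rw2 but no w with w2R²w and w0Rw.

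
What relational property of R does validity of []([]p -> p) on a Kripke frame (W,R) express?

shift-reflexivity: forall x forall y (Rxy -> Ryy)

Suppose □(□p→p) is valid. Take Rxy and set V(p)={w : Ryw}. Then at y, □p holds; since □(□p→p) at x, □p→p at y, so p at y, i.e. Ryy.
Conversely, any frame satisfying forall x forall y (Rxy -> Ryy) validates the schema.
So the correspondent is shift-reflexivity.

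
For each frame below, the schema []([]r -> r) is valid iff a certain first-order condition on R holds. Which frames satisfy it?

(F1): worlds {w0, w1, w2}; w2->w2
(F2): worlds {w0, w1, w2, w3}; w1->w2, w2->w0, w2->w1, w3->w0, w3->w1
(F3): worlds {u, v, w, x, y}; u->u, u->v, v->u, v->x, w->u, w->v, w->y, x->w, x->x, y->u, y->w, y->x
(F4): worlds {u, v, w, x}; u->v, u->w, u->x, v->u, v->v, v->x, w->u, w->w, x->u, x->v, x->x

The schema corresponds to shift-reflexivity: forall x forall y (Rxy -> Ryy).
(F1): ✓.
(F2): fails — Rw1w2 but not Rw2w2.
(F3): fails — Ruv but not Rvv.
(F4): fails — Rwu but not Ruu.
Valid on: (F1).

(F1)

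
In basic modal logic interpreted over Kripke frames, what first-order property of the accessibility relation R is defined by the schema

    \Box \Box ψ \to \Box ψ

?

density

This schema is the C4 axiom.
It corresponds to density: \forall x \forall y (Rxy \to \exists z (Rxz \wedge Rzy)).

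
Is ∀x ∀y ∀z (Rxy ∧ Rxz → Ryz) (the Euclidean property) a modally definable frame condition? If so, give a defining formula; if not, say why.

Yes: it is the Euclidean property, defined by the 5 schema ◇r → □◇r.
Suppose ◇r→□◇r is valid. Take Rxy, Rxz and set V(r)={y}. Then ◇r at x, so □◇r at x, so ◇r at z, so some w with Rzw has r; w=y, i.e. Rzy. By symmetry of the argument, Ryz.

Definable; ◇r → □◇r defines it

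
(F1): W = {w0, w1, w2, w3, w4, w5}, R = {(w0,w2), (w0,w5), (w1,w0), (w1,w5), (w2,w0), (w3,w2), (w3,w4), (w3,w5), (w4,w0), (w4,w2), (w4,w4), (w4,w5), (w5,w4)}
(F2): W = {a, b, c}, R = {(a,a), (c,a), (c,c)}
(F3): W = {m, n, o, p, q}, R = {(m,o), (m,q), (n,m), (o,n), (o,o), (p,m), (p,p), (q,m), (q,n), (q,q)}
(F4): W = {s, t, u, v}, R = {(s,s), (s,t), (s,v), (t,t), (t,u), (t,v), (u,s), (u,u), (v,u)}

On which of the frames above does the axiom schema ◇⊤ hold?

The schema corresponds to seriality: ∀x ∃y Rxy.
(F1): ✓.
(F2): fails — world b has no successor.
(F3): ✓.
(F4): ✓.
Valid on: (F1), (F3), (F4).

(F1), (F3), (F4)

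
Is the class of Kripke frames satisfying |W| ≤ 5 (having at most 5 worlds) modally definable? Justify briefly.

Not definable by any modal formula

Modal frame validity is preserved under disjoint unions.
Any modal formula valid on each of 6 disjoint one-world frames is valid on their disjoint union (validity is preserved under disjoint unions). Each one-world frame has |W|=1≤5, but the union has |W|=6.
So no modal formula (or set of formulas) defines exactly the |W|≤5 frames.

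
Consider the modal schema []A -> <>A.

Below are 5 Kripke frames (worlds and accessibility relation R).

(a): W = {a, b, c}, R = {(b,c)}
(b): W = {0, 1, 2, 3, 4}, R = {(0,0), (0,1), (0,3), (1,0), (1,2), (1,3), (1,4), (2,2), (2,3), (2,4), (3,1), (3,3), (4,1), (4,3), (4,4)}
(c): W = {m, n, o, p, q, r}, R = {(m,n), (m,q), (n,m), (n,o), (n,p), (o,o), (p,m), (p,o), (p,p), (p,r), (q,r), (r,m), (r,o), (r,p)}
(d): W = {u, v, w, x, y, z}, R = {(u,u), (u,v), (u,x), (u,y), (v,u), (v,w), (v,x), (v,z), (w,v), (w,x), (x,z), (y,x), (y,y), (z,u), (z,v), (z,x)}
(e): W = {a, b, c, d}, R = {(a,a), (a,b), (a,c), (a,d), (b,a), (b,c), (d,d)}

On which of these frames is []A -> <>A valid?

(b), (c), (d)

This is the axiom for seriality; its first-order frame correspondent is forall x exists y Rxy.
(a): fails — world a has no successor.
(b): satisfies the condition.
(c): satisfies the condition.
(d): satisfies the condition.
(e): fails — world c has no successor.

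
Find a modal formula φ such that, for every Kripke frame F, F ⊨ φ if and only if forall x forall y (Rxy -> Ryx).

q → □◇q

A defining formula is q → □◇q (the B axiom).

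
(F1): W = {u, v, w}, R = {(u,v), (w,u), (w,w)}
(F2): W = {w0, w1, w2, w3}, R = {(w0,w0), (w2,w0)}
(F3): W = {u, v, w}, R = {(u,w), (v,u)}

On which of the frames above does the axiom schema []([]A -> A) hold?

(F2)

This is the axiom for shift-reflexivity; its first-order frame correspondent is forall x forall y (Rxy -> Ryy).
(F1): fails — Ruv but not Rvv.
(F2): condition met.
(F3): fails — Rvu but not Ruu.
Valid on: (F2).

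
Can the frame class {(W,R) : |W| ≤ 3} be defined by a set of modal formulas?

Not definable by any modal formula

Any modally definable frame class is closed under disjoint unions.
Any modal formula valid on each of 4 disjoint one-world frames is valid on their disjoint union (validity is preserved under disjoint unions). Each one-world frame has |W|=1≤3, but the union has |W|=4.
So no modal formula (or set of formulas) defines exactly the |W|≤3 frames.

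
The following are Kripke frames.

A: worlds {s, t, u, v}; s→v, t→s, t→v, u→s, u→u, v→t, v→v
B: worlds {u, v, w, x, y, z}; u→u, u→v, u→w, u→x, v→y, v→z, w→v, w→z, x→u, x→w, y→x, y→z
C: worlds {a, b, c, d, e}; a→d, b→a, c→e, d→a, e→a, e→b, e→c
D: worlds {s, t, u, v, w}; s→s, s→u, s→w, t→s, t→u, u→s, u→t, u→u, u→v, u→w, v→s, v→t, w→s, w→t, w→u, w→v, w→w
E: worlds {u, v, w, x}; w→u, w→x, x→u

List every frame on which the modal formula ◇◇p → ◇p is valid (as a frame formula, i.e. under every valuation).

Frame correspondent (Sahlqvist): ∀x ∀y ∀z (Rxy ∧ Ryz → Rxz) — i.e. transitivity.
A: fails — Rtv and Rvt but not Rtt.
B: fails — Ruv and Rvz but not Ruz.
C: fails — Rea and Rad but not Red.
D: fails — Rvt and Rtu but not Rvu.
E: ✓.

E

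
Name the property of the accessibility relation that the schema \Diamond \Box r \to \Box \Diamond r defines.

Suppose ◇□r→□◇r is valid. Take Rxy, Rxz and set V(r)={w : Ryw}. Then □r at y so ◇□r at x, so □◇r at x, so ◇r at z, giving w with Rzw and Ryw.
Conversely, on a frame with convergence the schema holds at every world under every valuation.
So the correspondent is convergence.

convergence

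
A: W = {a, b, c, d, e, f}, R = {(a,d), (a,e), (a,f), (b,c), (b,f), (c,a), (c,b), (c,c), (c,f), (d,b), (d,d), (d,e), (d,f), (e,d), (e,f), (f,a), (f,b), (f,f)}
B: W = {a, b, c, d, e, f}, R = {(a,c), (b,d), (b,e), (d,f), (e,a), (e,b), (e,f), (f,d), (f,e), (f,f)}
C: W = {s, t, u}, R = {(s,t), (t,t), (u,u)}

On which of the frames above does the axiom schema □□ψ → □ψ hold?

A, C

The schema corresponds to density: ∀x ∀y (Rxy → ∃z (Rxz ∧ Rzy)).
A: satisfies the condition.
B: fails — Reb but no z with Rez and Rzb.
C: satisfies the condition.
Valid on: A, C.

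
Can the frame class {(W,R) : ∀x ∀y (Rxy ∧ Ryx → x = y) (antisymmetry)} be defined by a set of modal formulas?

Not modally definable

Modal frame validity is preserved under surjective bounded morphisms.
The 8-cycle (worlds w0,w1,w2,w3,w4,w5,w6,w7 with w0→w1→w2→w3→w4→w5→w6→w7→w0) is antisymmetric. Sending even-indexed worlds to a and odd-indexed worlds to b is a surjective bounded morphism onto the two-world frame with a↔b, which is not antisymmetric.
So no modal formula (or set of formulas) defines exactly the antisymmetric frames.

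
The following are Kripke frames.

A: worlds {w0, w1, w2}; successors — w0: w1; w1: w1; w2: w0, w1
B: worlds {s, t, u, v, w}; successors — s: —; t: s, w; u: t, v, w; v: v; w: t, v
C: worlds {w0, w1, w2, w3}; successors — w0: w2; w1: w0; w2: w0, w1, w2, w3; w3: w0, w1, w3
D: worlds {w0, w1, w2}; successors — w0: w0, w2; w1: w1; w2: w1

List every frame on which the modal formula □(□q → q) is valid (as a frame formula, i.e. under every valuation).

The schema corresponds to shift-reflexivity: ∀x ∀y (Rxy → Ryy).
A: fails — Rw2w0 but not Rw0w0.
B: fails — Rwt but not Rtt.
C: fails — Rw1w0 but not Rw0w0.
D: fails — Rw0w2 but not Rw2w2.

none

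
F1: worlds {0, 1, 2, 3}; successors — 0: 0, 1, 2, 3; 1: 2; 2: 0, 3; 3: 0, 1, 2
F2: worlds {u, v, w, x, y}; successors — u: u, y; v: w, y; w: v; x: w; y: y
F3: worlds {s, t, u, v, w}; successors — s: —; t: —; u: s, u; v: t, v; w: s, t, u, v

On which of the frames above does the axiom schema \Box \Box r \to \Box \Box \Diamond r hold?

The schema corresponds to a generalized confluence (Geach) condition: \forall x \forall z (x R^2 z \to \exists w (x R^2 w \wedge zRw)).
F1: satisfies the condition.
F2: fails — wR²w but no t with wR²t and wRt.
F3: fails — uR²s but no w* with uR²w* and sRw*.

F1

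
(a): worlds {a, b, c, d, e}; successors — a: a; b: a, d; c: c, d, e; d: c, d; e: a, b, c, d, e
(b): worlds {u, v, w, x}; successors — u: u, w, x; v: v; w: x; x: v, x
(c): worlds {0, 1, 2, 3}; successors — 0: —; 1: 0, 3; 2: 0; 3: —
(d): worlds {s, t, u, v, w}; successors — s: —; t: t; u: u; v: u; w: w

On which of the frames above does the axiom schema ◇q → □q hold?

(d)

Frame correspondent (Sahlqvist): ∀x ∀y ∀z (Rxy ∧ Rxz → y = z) — i.e. partial functionality.
(a): fails — b sees both a and d.
(b): fails — u sees both u and w.
(c): fails — 1 sees both 0 and 3.
(d): ✓.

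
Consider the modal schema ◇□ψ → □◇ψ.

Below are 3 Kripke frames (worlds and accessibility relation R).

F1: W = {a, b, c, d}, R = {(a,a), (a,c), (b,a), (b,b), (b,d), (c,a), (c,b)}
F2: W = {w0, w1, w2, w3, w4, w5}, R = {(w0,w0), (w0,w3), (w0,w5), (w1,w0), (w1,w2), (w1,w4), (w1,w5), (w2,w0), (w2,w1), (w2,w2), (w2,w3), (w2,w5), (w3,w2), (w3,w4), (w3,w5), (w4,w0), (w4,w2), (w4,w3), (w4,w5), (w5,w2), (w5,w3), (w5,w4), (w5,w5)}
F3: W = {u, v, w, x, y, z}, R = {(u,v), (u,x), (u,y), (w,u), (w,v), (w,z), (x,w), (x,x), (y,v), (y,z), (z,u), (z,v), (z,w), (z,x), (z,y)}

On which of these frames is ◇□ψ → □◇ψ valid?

Frame correspondent (Sahlqvist): ∀x ∀y ∀z (Rxy ∧ Rxz → ∃w (Ryw ∧ Rzw)) — i.e. convergence.
F1: fails — Rbb and Rbd but b and d have no common successor.
F2: condition met.
F3: fails — Ruv and Ruv but v and v have no common successor.

F2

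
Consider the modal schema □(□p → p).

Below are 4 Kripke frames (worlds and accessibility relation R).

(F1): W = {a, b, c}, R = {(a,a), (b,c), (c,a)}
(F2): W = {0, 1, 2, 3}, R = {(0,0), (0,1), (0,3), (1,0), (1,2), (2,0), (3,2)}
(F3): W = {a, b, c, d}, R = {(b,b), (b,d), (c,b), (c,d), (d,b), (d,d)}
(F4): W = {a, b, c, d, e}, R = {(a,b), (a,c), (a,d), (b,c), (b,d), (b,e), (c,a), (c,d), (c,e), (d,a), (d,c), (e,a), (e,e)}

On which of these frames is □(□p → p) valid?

(F3)

The schema corresponds to shift-reflexivity: ∀x ∀y (Rxy → Ryy).
(F1): fails — Rbc but not Rcc.
(F2): fails — R32 but not R22.
(F3): condition met.
(F4): fails — Rbc but not Rcc.
Valid on: (F3).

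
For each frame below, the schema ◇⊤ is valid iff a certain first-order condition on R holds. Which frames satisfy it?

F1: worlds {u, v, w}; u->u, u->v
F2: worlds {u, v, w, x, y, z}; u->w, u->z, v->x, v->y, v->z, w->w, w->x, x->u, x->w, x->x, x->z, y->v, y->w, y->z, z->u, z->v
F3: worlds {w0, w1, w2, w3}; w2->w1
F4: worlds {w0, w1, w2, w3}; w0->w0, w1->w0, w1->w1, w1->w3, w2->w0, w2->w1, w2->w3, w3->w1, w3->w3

This is the axiom for seriality; its first-order frame correspondent is ∀x ∃y Rxy.
F1: fails — world v has no successor.
F2: condition met.
F3: fails — world w0 has no successor.
F4: condition met.

F2, F4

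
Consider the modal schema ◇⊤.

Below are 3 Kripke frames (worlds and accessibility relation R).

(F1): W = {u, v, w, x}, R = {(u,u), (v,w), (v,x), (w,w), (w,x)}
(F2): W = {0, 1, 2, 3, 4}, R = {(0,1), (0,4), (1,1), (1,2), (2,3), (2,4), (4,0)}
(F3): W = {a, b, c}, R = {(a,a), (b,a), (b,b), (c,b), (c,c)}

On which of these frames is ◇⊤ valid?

(F3)

This is the axiom for seriality; its first-order frame correspondent is ∀x ∃y Rxy.
(F1): fails — world x has no successor.
(F2): fails — world 3 has no successor.
(F3): satisfies the condition.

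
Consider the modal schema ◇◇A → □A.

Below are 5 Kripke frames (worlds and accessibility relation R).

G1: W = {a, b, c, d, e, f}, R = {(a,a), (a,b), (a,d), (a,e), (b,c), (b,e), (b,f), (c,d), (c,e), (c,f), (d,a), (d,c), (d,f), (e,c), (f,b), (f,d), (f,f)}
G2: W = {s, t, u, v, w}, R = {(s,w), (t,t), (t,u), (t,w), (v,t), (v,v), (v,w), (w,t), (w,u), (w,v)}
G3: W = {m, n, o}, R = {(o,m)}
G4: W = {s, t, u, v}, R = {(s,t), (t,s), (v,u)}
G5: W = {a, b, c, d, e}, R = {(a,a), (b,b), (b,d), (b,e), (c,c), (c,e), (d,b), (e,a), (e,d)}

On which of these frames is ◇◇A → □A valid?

G3

The schema corresponds to a generalized confluence (Geach) condition: ∀x ∀y ∀z ((xR²y ∧ xRz) → ∃w (y = w ∧ z = w)).
G1: fails — aR²a, aRb but a ≠ b.
G2: fails — sR²t, sRw but t ≠ w.
G3: holds.
G4: fails — sR²s, sRt but s ≠ t.
G5: fails — bR²a, bRb but a ≠ b.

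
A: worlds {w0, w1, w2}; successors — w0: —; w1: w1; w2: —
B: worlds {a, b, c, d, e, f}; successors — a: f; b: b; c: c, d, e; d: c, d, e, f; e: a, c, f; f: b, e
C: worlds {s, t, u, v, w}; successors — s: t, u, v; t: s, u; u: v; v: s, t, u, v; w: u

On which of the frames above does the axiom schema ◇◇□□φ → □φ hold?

This is the axiom for a generalized confluence (Geach) condition; its first-order frame correspondent is ∀x ∀y ∀z ((xR²y ∧ xRz) → ∃w (yR²w ∧ z = w)).
A: condition met.
B: fails — aR²b, aRf but no w with bR²w and f=w.
C: fails — tR²t, tRs but no w* with tR²w* and s=w*.

A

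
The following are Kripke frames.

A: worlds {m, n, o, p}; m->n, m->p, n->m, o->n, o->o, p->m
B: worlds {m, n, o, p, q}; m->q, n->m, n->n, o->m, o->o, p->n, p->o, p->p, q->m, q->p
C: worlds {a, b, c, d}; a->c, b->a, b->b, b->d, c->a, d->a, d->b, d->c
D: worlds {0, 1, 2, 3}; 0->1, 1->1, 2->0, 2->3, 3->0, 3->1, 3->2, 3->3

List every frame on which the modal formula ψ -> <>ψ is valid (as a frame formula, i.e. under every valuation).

none

Frame correspondent (Sahlqvist): forall x Rxx — i.e. reflexivity.
A: fails — world m does not see itself.
B: fails — world m does not see itself.
C: fails — world a does not see itself.
D: fails — world 0 does not see itself.
Valid on no frame.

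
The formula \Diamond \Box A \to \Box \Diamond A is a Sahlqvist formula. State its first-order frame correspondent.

This schema is the .2 axiom.
Its frame correspondent is convergence — \forall x \forall y \forall z (Rxy \wedge Rxz \to \exists w (Ryw \wedge Rzw)).

Convergence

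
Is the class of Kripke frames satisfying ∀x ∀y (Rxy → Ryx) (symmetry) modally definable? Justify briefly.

Yes — defined by q → □◇q

The condition is symmetry. A defining modal formula is q → □◇q.
Suppose q→□◇q is valid. Take Rxy and set V(q)={x}. Then q at x, so □◇q at x, so ◇q at y, so some z with Ryz has q; z=x, i.e. Ryx.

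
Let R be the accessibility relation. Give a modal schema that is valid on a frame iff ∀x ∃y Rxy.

□ψ → ◇ψ

The condition is seriality. The D schema □ψ → ◇ψ defines it.
Suppose □ψ→◇ψ is valid. At any x set V(ψ)=W. Then □ψ at x, so ◇ψ at x, so x has a successor.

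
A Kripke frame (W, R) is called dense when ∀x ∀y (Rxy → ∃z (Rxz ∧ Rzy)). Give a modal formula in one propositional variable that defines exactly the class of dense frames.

□□s → □s

A defining formula is □□s → □s (the C4 axiom).
Suppose □□s→□s is valid. Take Rxy and set V(s)={w : xR²w}. Then □□s at x, so □s at x, so s at y, i.e. ∃z(Rxz∧Rzy).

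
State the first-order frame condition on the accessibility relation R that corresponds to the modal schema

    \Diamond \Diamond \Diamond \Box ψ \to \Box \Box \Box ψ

\forall x \forall y \forall z ((x R^3 y \wedge x R^3 z) \to \exists w (yRw \wedge z = w))

This is a Sahlqvist (Geach-type) schema ◇^3□^1ψ → □^3◇^0ψ.
First-order correspondent: \forall x \forall y \forall z ((x R^3 y \wedge x R^3 z) \to \exists w (yRw \wedge z = w)).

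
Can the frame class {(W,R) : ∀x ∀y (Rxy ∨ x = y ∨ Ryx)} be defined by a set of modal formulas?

Not modally definable

Modal frame validity is preserved under disjoint unions.
Take 4 disjoint single-world reflexive frames: each is trivially connected, but their disjoint union has 4 worlds with no edge between distinct components, so it is not connected.
So the class is not modally definable.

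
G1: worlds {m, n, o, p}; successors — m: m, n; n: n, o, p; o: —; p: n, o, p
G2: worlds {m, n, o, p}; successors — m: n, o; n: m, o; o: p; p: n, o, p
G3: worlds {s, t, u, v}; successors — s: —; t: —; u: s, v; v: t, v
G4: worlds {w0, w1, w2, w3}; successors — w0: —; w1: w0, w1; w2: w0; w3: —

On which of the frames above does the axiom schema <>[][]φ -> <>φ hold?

G2

Frame correspondent (Sahlqvist): forall x forall y (xRy -> exists w (y R^2 w & xRw)) — i.e. a generalized confluence (Geach) condition.
G1: fails — nRo but no w with oR²w and nRw.
G2: holds.
G3: fails — uRs but no w with sR²w and uRw.
G4: fails — w1Rw0 but no w with w0R²w and w1Rw.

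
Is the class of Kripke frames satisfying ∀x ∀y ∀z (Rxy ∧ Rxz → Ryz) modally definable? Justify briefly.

The condition is the Euclidean property. A defining modal formula is ◇q → □◇q.
Suppose ◇q→□◇q is valid. Take Rxy, Rxz and set V(q)={y}. Then ◇q at x, so □◇q at x, so ◇q at z, so some w with Rzw has q; w=y, i.e. Rzy. By symmetry of the argument, Ryz.

Yes — defined by ◇q → □◇q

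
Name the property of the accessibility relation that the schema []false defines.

This is the Ver axiom.
It corresponds to emptiness of R: forall x forall y ~Rxy.

emptiness of R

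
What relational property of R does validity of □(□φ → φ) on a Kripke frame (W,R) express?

shift-reflexivity: ∀x ∀y (Rxy → Ryy)

Suppose □(□φ→φ) is valid. Take Rxy and set V(φ)={w : Ryw}. Then at y, □φ holds; since □(□φ→φ) at x, □φ→φ at y, so φ at y, i.e. Ryy.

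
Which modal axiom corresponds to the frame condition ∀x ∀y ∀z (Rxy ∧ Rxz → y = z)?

The condition is partial functionality. The CD schema ◇q → □q defines it.

◇q → □q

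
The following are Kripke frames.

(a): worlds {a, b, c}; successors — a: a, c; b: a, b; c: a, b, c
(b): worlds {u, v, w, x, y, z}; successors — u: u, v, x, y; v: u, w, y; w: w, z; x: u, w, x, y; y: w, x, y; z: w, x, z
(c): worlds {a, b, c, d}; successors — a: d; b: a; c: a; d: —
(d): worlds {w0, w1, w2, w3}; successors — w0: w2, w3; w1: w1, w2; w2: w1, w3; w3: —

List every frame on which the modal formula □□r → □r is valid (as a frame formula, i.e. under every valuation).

The schema corresponds to density: ∀x ∀y (Rxy → ∃z (Rxz ∧ Rzy)).
(a): ✓.
(b): ✓.
(c): fails — Rca but no z with Rcz and Rza.
(d): fails — Rw0w2 but no z with Rw0z and Rzw2.
Valid on: (a), (b).

(a), (b)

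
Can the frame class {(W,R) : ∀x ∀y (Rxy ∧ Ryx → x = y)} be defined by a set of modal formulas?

If a class were modally definable it would be closed under surjective bounded morphisms (Goldblatt–Thomason).
The 8-cycle (worlds w0,w1,w2,w3,w4,w5,w6,w7 with w0→w1→w2→w3→w4→w5→w6→w7→w0) is antisymmetric. Sending even-indexed worlds to s and odd-indexed worlds to t is a surjective bounded morphism onto the two-world frame with s↔t, which is not antisymmetric.
So the class is not modally definable.

Not definable by any modal formula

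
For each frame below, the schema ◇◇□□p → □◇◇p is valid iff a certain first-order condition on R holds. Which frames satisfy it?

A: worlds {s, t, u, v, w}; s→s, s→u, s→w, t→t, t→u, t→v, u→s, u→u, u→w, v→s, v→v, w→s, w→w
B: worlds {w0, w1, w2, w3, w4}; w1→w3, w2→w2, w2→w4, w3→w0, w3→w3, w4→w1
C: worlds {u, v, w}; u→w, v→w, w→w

Frame correspondent (Sahlqvist): ∀x ∀y ∀z ((xR²y ∧ xRz) → ∃w (yR²w ∧ zR²w)) — i.e. a generalized confluence (Geach) condition.
A: condition met.
B: fails — w1R²w0, w1Rw3 but no w with w0R²w and w3R²w.
C: condition met.

A, C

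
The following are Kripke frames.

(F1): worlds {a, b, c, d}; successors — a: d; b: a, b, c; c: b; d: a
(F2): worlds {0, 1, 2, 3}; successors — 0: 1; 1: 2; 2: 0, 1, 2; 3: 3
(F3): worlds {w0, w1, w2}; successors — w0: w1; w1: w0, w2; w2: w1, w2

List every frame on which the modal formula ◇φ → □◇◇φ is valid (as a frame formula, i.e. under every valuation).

(F3)

The schema corresponds to a generalized confluence (Geach) condition: ∀x ∀y ∀z ((xRy ∧ xRz) → ∃w (y = w ∧ zR²w)).
(F1): fails — bRb, bRa but no w with b=w and aR²w.
(F2): fails — 2R0, 2R0 but no w with 0=w and 0R²w.
(F3): satisfies the condition.
Valid on: (F3).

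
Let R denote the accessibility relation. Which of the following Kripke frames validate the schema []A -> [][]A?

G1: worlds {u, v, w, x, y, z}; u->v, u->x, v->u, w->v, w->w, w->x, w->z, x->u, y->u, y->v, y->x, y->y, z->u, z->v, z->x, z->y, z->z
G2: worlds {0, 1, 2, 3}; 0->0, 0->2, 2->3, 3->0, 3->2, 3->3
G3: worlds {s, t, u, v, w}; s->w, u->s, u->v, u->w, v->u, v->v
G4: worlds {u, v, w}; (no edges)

The schema corresponds to transitivity: forall x forall y forall z (Rxy & Ryz -> Rxz).
G1: fails — Ruv and Rvu but not Ruu.
G2: fails — R02 and R23 but not R03.
G3: fails — Ruv and Rvu but not Ruu.
G4: ✓.

G4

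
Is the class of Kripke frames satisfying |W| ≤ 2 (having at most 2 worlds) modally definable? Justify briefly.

Not definable by any modal formula

Modal frame validity is preserved under disjoint unions.
Any modal formula valid on each of 3 disjoint one-world frames is valid on their disjoint union (validity is preserved under disjoint unions). Each one-world frame has |W|=1≤2, but the union has |W|=3.
Hence having at most 2 worlds is not modally definable.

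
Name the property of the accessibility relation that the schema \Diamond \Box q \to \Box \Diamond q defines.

convergence: \forall x \forall y \forall z (Rxy \wedge Rxz \to \exists w (Ryw \wedge Rzw))

Suppose ◇□q→□◇q is valid. Take Rxy, Rxz and set V(q)={w : Ryw}. Then □q at y so ◇□q at x, so □◇q at x, so ◇q at z, giving w with Rzw and Ryw.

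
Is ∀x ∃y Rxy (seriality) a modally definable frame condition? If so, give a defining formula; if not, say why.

The condition is seriality. A defining modal formula is □p → ◇p.

Yes, by □p → ◇p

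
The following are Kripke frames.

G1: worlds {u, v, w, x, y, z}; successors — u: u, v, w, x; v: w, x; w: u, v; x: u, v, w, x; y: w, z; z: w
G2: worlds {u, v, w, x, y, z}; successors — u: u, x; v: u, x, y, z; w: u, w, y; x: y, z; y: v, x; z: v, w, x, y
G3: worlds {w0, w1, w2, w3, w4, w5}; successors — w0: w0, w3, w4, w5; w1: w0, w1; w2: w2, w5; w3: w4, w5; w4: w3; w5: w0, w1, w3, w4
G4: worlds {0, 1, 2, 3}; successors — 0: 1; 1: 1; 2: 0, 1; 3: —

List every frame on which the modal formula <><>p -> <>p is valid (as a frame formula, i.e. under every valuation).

The schema corresponds to transitivity: forall x forall y forall z (Rxy & Ryz -> Rxz).
G1: fails — Rwu and Ruw but not Rww.
G2: fails — Ryx and Rxy but not Ryy.
G3: fails — Rw1w0 and Rw0w4 but not Rw1w4.
G4: satisfies the condition.
Valid on: G4.

G4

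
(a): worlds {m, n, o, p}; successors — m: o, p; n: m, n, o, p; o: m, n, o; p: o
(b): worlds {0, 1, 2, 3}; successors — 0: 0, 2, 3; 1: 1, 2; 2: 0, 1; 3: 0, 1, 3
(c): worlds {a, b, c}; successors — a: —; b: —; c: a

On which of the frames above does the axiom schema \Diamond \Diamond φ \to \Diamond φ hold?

This is the axiom for transitivity; its first-order frame correspondent is \forall x \forall y \forall z (Rxy \wedge Ryz \to Rxz).
(a): fails — Rom and Rmp but not Rop.
(b): fails — R02 and R21 but not R01.
(c): holds.

(c)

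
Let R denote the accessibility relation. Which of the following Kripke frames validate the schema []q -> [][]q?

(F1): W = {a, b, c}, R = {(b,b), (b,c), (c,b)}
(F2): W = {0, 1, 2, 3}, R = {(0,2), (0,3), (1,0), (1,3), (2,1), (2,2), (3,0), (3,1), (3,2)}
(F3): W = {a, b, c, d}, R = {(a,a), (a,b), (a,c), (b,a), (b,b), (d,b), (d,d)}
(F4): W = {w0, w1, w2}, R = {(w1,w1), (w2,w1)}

Frame correspondent (Sahlqvist): forall x forall y forall z (Rxy & Ryz -> Rxz) — i.e. transitivity.
(F1): fails — Rcb and Rbc but not Rcc.
(F2): fails — R10 and R02 but not R12.
(F3): fails — Rba and Rac but not Rbc.
(F4): condition met.
Valid on: (F4).

(F4)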